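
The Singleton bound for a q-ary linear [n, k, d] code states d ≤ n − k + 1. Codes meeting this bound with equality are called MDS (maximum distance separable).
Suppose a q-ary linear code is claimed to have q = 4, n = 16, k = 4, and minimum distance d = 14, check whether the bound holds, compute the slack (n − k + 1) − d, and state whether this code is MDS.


Singleton RHS = n − k + 1 = 13, slack = -1, bound violated (no such code; not MDS).

Singleton bound: d ≤ n − k + 1.
Here n = 16, k = 4, so n − k + 1 = 13.
Given d = 14, check d ≤ 13: NO.
Slack = (n − k + 1) − d = -1.
The slack is negative: d = 14 exceeds n − k + 1 = 13 by 1, so the Singleton bound is violated and no linear [16, 4, 14]_4 code can exist. In particular it is not MDS (MDS requires d = n − k + 1 exactly).
Description: the claimed parameters are [16, 4, 14]_4; such a code would be impossible (violates the Singleton bound).


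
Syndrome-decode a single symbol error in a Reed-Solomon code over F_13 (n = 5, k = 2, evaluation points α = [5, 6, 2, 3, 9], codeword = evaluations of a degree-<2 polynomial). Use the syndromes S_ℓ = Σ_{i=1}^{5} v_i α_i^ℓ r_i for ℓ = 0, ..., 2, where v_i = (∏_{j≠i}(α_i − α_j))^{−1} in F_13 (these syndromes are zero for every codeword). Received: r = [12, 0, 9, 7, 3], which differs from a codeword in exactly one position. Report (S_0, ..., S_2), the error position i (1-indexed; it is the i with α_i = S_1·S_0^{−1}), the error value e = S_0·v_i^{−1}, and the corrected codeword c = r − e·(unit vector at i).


S = (12, 10, 4), error at position 4, error magnitude e = 10, c = [12, 0, 9, 10, 3].

Step 1: column multipliers v_i = (∏_{j≠i}(α_i − α_j))^{−1} mod 13.
  i = 1 (α = 5): (5−6)(5−2)(5−3)(5−9) = (−1)·3·2·(−4) = 24 ≡ 11, so v_1 = 11^{−1} = 6 (mod 13).
  i = 2 (α = 6): (6−5)(6−2)(6−3)(6−9) = 1·4·3·(−3) = −36 ≡ 3, so v_2 = 3^{−1} = 9 (mod 13).
  i = 3 (α = 2): (2−5)(2−6)(2−3)(2−9) = (−3)·(−4)·(−1)·(−7) = 84 ≡ 6, so v_3 = 6^{−1} = 11 (mod 13).
  i = 4 (α = 3): (3−5)(3−6)(3−2)(3−9) = (−2)·(−3)·1·(−6) = −36 ≡ 3, so v_4 = 3^{−1} = 9 (mod 13).
  i = 5 (α = 9): (9−5)(9−6)(9−2)(9−3) = 4·3·7·6 = 504 ≡ 10, so v_5 = 10^{−1} = 4 (mod 13).
  v = [6, 9, 11, 9, 4].
Step 2: syndromes of r = [12, 0, 9, 7, 3] (all sums mod 13).
  S_0 = Σ v_i r_i = 6·12 + 9·0 + 11·9 + 9·7 + 4·3 = 246 ≡ 12.
  S_1 = Σ v_i α_i r_i = 6·5·12 + 9·6·0 + 11·2·9 + 9·3·7 + 4·9·3 = 855 ≡ 10.
  α_i^2 mod 13 = [12, 10, 4, 9, 3].
  S_2 = Σ v_i α_i^2 r_i = 6·12·12 + 9·10·0 + 11·4·9 + 9·9·7 + 4·3·3 = 1863 ≡ 4.
  S = (12, 10, 4) ≠ 0, so r is not a codeword (an error is present).
Step 3: locate the error. For a single error e at position i, S_ℓ = v_i·e·α_i^ℓ, so α_err = S_1/S_0.
  S_0^{−1} = 12^{−1} = 12 (mod 13), so α_err = 10·12 = 120 ≡ 3 = α_4. Error position i = 4.
  Consistency check: S_2/S_1 = 4·4 = 16 ≡ 3 = α_err ✓ (single-error assumption holds).
Step 4: error magnitude e = S_0/v_4 = S_0·∏_{j≠4}(α_4 − α_j) = 12·3 = 36 ≡ 10 (mod 13).
Step 5: correct position 4: c_4 = r_4 − e = 7 − 10 ≡ 10 (mod 13). Hence c = [12, 0, 9, 10, 3].
  Check: interpolating c through the α_i gives m(x) = 7 + 1·x (degree < 2) with m(α_i) = c_i for every i, so c is indeed a codeword.


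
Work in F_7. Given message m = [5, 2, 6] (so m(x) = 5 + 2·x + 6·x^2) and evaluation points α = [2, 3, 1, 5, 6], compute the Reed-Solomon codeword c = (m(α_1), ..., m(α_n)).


c = [5, 2, 6, 4, 2]

Message polynomial: m(x) = 5 + 2·x + 6·x^2 (mod 7).
For each evaluation point α_i, compute m(α_i) mod 7:
  α_1 = 2: Horner steps 6 → 0 → 5, so m(2) = 5.
  α_2 = 3: Horner steps 6 → 6 → 2, so m(3) = 2.
  α_3 = 1: Horner steps 6 → 1 → 6, so m(1) = 6.
  α_4 = 5: Horner steps 6 → 4 → 4, so m(5) = 4.
  α_5 = 6: Horner steps 6 → 3 → 2, so m(6) = 2.
Codeword c = [5, 2, 6, 4, 2] ∈ F_7^5.


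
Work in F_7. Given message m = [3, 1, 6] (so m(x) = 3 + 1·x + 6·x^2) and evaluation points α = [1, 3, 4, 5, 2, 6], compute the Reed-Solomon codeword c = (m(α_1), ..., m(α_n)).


c = [3, 4, 5, 4, 1, 1]

Message polynomial: m(x) = 3 + 1·x + 6·x^2 (mod 7).
For each evaluation point α_i, compute m(α_i) mod 7:
  α_1 = 1: Horner steps 6 → 0 → 3, so m(1) = 3.
  α_2 = 3: Horner steps 6 → 5 → 4, so m(3) = 4.
  α_3 = 4: Horner steps 6 → 4 → 5, so m(4) = 5.
  α_4 = 5: Horner steps 6 → 3 → 4, so m(5) = 4.
  α_5 = 2: Horner steps 6 → 6 → 1, so m(2) = 1.
  α_6 = 6: Horner steps 6 → 2 → 1, so m(6) = 1.
Codeword c = [3, 4, 5, 4, 1, 1] ∈ F_7^6.


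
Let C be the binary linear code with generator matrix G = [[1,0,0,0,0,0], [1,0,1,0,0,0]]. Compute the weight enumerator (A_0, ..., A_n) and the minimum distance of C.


Weight distribution: A_0 = 1, A_1 = 2, A_2 = 1. Minimum distance d = 1.

Enumerate all 2^2 = 4 messages m ∈ F_2^2.
For each, compute codeword c = mG in F_2^6, then tally its weight.
  m = 00 → c = 000000, weight = 0.
  m = 10 → c = 100000, weight = 1.
  m = 01 → c = 101000, weight = 2.
  m = 11 → c = 001000, weight = 1.
Tally weights:
  weight 0: 1 codewords.
  weight 1: 2 codewords.
  weight 2: 1 codewords.
Minimum distance d = smallest w > 0 with A_w > 0 = 1.
Sanity: Σ A_w = 4 = 2^2 = 4 ✓.


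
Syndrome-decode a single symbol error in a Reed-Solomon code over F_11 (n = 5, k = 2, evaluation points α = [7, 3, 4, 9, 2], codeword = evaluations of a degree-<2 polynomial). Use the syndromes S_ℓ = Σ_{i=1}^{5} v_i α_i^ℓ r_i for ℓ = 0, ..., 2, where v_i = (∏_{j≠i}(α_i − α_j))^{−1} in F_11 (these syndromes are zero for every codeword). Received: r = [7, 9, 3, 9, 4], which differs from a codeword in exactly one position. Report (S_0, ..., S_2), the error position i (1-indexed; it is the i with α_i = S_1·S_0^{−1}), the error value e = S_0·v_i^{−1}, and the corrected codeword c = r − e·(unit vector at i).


S = (7, 8, 6), error at position 4, error magnitude e = 3, c = [7, 9, 3, 6, 4].

Step 1: column multipliers v_i = (∏_{j≠i}(α_i − α_j))^{−1} mod 11.
  i = 1 (α = 7): (7−3)(7−4)(7−9)(7−2) = 4·3·(−2)·5 = −120 ≡ 1, so v_1 = 1^{−1} = 1 (mod 11).
  i = 2 (α = 3): (3−7)(3−4)(3−9)(3−2) = (−4)·(−1)·(−6)·1 = −24 ≡ 9, so v_2 = 9^{−1} = 5 (mod 11).
  i = 3 (α = 4): (4−7)(4−3)(4−9)(4−2) = (−3)·1·(−5)·2 = 30 ≡ 8, so v_3 = 8^{−1} = 7 (mod 11).
  i = 4 (α = 9): (9−7)(9−3)(9−4)(9−2) = 2·6·5·7 = 420 ≡ 2, so v_4 = 2^{−1} = 6 (mod 11).
  i = 5 (α = 2): (2−7)(2−3)(2−4)(2−9) = (−5)·(−1)·(−2)·(−7) = 70 ≡ 4, so v_5 = 4^{−1} = 3 (mod 11).
  v = [1, 5, 7, 6, 3].
Step 2: syndromes of r = [7, 9, 3, 9, 4] (all sums mod 11).
  S_0 = Σ v_i r_i = 1·7 + 5·9 + 7·3 + 6·9 + 3·4 = 139 ≡ 7.
  S_1 = Σ v_i α_i r_i = 1·7·7 + 5·3·9 + 7·4·3 + 6·9·9 + 3·2·4 = 778 ≡ 8.
  α_i^2 mod 11 = [5, 9, 5, 4, 4].
  S_2 = Σ v_i α_i^2 r_i = 1·5·7 + 5·9·9 + 7·5·3 + 6·4·9 + 3·4·4 = 809 ≡ 6.
  S = (7, 8, 6) ≠ 0, so r is not a codeword (an error is present).
Step 3: locate the error. For a single error e at position i, S_ℓ = v_i·e·α_i^ℓ, so α_err = S_1/S_0.
  S_0^{−1} = 7^{−1} = 8 (mod 11), so α_err = 8·8 = 64 ≡ 9 = α_4. Error position i = 4.
  Consistency check: S_2/S_1 = 6·7 = 42 ≡ 9 = α_err ✓ (single-error assumption holds).
Step 4: error magnitude e = S_0/v_4 = S_0·∏_{j≠4}(α_4 − α_j) = 7·2 = 14 ≡ 3 (mod 11).
Step 5: correct position 4: c_4 = r_4 − e = 9 − 3 ≡ 6 (mod 11). Hence c = [7, 9, 3, 6, 4].
  Check: interpolating c through the α_i gives m(x) = 5 + 5·x (degree < 2) with m(α_i) = c_i for every i, so c is indeed a codeword.


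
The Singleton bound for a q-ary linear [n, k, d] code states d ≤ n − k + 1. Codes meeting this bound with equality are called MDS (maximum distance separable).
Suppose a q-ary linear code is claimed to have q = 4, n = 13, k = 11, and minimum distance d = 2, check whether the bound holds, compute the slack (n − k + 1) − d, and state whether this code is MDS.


Singleton RHS = n − k + 1 = 3, slack = 1, bound satisfied, not MDS.

Singleton bound: d ≤ n − k + 1.
Here n = 13, k = 11, so n − k + 1 = 3.
Given d = 2, check d ≤ 3: YES.
Slack = (n − k + 1) − d = 1.
The code is NOT MDS (slack = 1 > 0).
Description: the claimed parameters are [13, 11, 2]_4; such a code would be non-MDS.


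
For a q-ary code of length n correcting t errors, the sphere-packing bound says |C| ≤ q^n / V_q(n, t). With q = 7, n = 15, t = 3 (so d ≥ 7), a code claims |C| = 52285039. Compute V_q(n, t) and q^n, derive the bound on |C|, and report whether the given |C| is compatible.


V_q(n, t) = 102151, q^n = 4747561509943, Hamming bound = 46475918, |C| = 52285039 > bound (violated).

Step 1: Compute V_q(n, t) = Σ_{j=0}^3 C(n, j) (q−1)^j.
  j = 0: C(15,0)·(6)^0 = 1·1 = 1.
  j = 1: C(15,1)·(6)^1 = 15·6 = 90.
  j = 2: C(15,2)·(6)^2 = 105·36 = 3780.
  j = 3: C(15,3)·(6)^3 = 455·216 = 98280.
  V_q(n, t) = 1 + 90 + 3780 + 98280 = 102151.
Step 2: q^n = 7^15 = 4747561509943.
Step 3: Hamming bound ⌊q^n / V_q(n,t)⌋ = ⌊4747561509943/102151⌋ = 46475918.
Step 4: Compare |C| = 52285039 to 46475918: violated.
The claimed |C| lies above the Hamming bound, so no 7-ary code of length 15 with d ≥ 7 can have 52285039 codewords.


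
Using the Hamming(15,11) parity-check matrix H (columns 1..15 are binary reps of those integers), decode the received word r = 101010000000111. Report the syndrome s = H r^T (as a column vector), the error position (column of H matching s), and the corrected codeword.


s = (1, 0, 1, 1)^T, error position = 11, corrected codeword c = 101010000010111

Compute s = H r^T mod 2 one row at a time:
  s_1 = 0 + 0 + 0 + 0 + 0 + 1 + 1 + 1 = 3 ≡ 1 (mod 2).
  s_2 = 0 + 1 + 0 + 0 + 0 + 1 + 1 + 1 = 4 ≡ 0 (mod 2).
  s_3 = 0 + 1 + 0 + 0 + 0 + 0 + 1 + 1 = 3 ≡ 1 (mod 2).
  s_4 = 1 + 1 + 1 + 0 + 0 + 0 + 1 + 1 = 5 ≡ 1 (mod 2).
s = (1, 0, 1, 1)^T — this equals column 11 of H (binary 1011), so error is at position 11.
Correct: flip bit 11 of r = 101010000000111 to get c = 101010000010111.


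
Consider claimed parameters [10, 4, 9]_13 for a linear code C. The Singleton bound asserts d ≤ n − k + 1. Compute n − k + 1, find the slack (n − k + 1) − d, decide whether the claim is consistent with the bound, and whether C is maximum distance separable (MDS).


Singleton RHS = n − k + 1 = 7, slack = -2, bound violated (no such code; not MDS).

Singleton bound: d ≤ n − k + 1.
Here n = 10, k = 4, so n − k + 1 = 7.
Given d = 9, check d ≤ 7: NO.
Slack = (n − k + 1) − d = -2.
The slack is negative: d = 9 exceeds n − k + 1 = 7 by 2, so the Singleton bound is violated and no linear [10, 4, 9]_13 code can exist. In particular it is not MDS (MDS requires d = n − k + 1 exactly).
Description: the claimed parameters are [10, 4, 9]_13; such a code would be impossible (violates the Singleton bound).


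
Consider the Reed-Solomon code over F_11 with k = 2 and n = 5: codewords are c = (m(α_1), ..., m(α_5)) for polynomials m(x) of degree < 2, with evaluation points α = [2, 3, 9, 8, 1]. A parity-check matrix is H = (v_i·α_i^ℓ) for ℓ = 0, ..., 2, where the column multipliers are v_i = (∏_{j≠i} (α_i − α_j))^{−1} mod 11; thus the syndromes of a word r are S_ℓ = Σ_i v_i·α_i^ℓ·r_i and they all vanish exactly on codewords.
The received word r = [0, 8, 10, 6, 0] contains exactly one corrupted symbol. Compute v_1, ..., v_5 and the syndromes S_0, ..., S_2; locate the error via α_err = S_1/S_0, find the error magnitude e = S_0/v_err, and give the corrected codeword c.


S = (9, 7, 3), error at position 1, error magnitude e = 7, c = [4, 8, 10, 6, 0].

Step 1: column multipliers v_i = (∏_{j≠i}(α_i − α_j))^{−1} mod 11.
  i = 1 (α = 2): (2−3)(2−9)(2−8)(2−1) = (−1)·(−7)·(−6)·1 = −42 ≡ 2, so v_1 = 2^{−1} = 6 (mod 11).
  i = 2 (α = 3): (3−2)(3−9)(3−8)(3−1) = 1·(−6)·(−5)·2 = 60 ≡ 5, so v_2 = 5^{−1} = 9 (mod 11).
  i = 3 (α = 9): (9−2)(9−3)(9−8)(9−1) = 7·6·1·8 = 336 ≡ 6, so v_3 = 6^{−1} = 2 (mod 11).
  i = 4 (α = 8): (8−2)(8−3)(8−9)(8−1) = 6·5·(−1)·7 = −210 ≡ 10, so v_4 = 10^{−1} = 10 (mod 11).
  i = 5 (α = 1): (1−2)(1−3)(1−9)(1−8) = (−1)·(−2)·(−8)·(−7) = 112 ≡ 2, so v_5 = 2^{−1} = 6 (mod 11).
  v = [6, 9, 2, 10, 6].
Step 2: syndromes of r = [0, 8, 10, 6, 0] (all sums mod 11).
  S_0 = Σ v_i r_i = 6·0 + 9·8 + 2·10 + 10·6 + 6·0 = 152 ≡ 9.
  S_1 = Σ v_i α_i r_i = 6·2·0 + 9·3·8 + 2·9·10 + 10·8·6 + 6·1·0 = 876 ≡ 7.
  α_i^2 mod 11 = [4, 9, 4, 9, 1].
  S_2 = Σ v_i α_i^2 r_i = 6·4·0 + 9·9·8 + 2·4·10 + 10·9·6 + 6·1·0 = 1268 ≡ 3.
  S = (9, 7, 3) ≠ 0, so r is not a codeword (an error is present).
Step 3: locate the error. For a single error e at position i, S_ℓ = v_i·e·α_i^ℓ, so α_err = S_1/S_0.
  S_0^{−1} = 9^{−1} = 5 (mod 11), so α_err = 7·5 = 35 ≡ 2 = α_1. Error position i = 1.
  Consistency check: S_2/S_1 = 3·8 = 24 ≡ 2 = α_err ✓ (single-error assumption holds).
Step 4: error magnitude e = S_0/v_1 = S_0·∏_{j≠1}(α_1 − α_j) = 9·2 = 18 ≡ 7 (mod 11).
Step 5: correct position 1: c_1 = r_1 − e = 0 − 7 ≡ 4 (mod 11). Hence c = [4, 8, 10, 6, 0].
  Check: interpolating c through the α_i gives m(x) = 7 + 4·x (degree < 2) with m(α_i) = c_i for every i, so c is indeed a codeword.


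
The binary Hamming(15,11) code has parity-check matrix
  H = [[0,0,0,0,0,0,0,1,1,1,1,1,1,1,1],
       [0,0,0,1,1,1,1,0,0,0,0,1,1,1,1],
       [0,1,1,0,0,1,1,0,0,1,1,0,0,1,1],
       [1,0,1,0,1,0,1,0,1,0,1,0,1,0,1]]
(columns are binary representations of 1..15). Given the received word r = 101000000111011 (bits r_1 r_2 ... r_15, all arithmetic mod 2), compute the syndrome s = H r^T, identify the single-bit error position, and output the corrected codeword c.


s = (1, 1, 1, 0)^T, error position = 14, corrected codeword c = 101000000111001

Compute s = H r^T mod 2 one row at a time:
  s_1 = 0 + 0 + 1 + 1 + 1 + 0 + 1 + 1 = 5 ≡ 1 (mod 2).
  s_2 = 0 + 0 + 0 + 0 + 1 + 0 + 1 + 1 = 3 ≡ 1 (mod 2).
  s_3 = 0 + 1 + 0 + 0 + 1 + 1 + 1 + 1 = 5 ≡ 1 (mod 2).
  s_4 = 1 + 1 + 0 + 0 + 0 + 1 + 0 + 1 = 4 ≡ 0 (mod 2).
s = (1, 1, 1, 0)^T — this equals column 14 of H (binary 1110), so error is at position 14.
Correct: flip bit 14 of r = 101000000111011 to get c = 101000000111001.


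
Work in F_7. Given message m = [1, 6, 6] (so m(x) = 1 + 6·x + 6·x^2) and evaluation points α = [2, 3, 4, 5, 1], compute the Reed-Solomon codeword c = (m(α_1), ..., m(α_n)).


c = [2, 3, 2, 6, 6]

Message polynomial: m(x) = 1 + 6·x + 6·x^2 (mod 7).
For each evaluation point α_i, compute m(α_i) mod 7:
  α_1 = 2: Horner steps 6 → 4 → 2, so m(2) = 2.
  α_2 = 3: Horner steps 6 → 3 → 3, so m(3) = 3.
  α_3 = 4: Horner steps 6 → 2 → 2, so m(4) = 2.
  α_4 = 5: Horner steps 6 → 1 → 6, so m(5) = 6.
  α_5 = 1: Horner steps 6 → 5 → 6, so m(1) = 6.
Codeword c = [2, 3, 2, 6, 6] ∈ F_7^5.


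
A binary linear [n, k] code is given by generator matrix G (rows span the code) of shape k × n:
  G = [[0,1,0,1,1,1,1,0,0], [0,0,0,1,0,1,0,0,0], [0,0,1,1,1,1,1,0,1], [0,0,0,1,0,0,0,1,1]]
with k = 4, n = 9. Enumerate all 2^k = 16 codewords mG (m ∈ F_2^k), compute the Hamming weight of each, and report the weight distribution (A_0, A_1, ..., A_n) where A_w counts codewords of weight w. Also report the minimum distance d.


Weight distribution: A_0 = 1, A_2 = 1, A_3 = 4, A_4 = 3, A_5 = 4, A_6 = 3. Minimum distance d = 2.

Enumerate all 2^4 = 16 messages m ∈ F_2^4.
For each, compute codeword c = mG in F_2^9, then tally its weight.
  m = 0000 → c = 000000000, weight = 0.
  m = 1000 → c = 010111100, weight = 5.
  m = 0100 → c = 000101000, weight = 2.
  m = 1100 → c = 010010100, weight = 3.
  m = 0010 → c = 001111101, weight = 6.
  m = 1010 → c = 011000001, weight = 3.
  m = 0110 → c = 001010101, weight = 4.
  m = 1110 → c = 011101001, weight = 5.
  m = 0001 → c = 000100011, weight = 3.
  m = 1001 → c = 010011111, weight = 6.
  m = 0101 → c = 000001011, weight = 3.
  m = 1101 → c = 010110111, weight = 6.
  m = 0011 → c = 001011110, weight = 5.
  m = 1011 → c = 011100010, weight = 4.
  m = 0111 → c = 001110110, weight = 5.
  m = 1111 → c = 011001010, weight = 4.
Tally weights:
  weight 0: 1 codewords.
  weight 2: 1 codewords.
  weight 3: 4 codewords.
  weight 4: 3 codewords.
  weight 5: 4 codewords.
  weight 6: 3 codewords.
Minimum distance d = smallest w > 0 with A_w > 0 = 2.
Sanity: Σ A_w = 16 = 2^4 = 16 ✓.


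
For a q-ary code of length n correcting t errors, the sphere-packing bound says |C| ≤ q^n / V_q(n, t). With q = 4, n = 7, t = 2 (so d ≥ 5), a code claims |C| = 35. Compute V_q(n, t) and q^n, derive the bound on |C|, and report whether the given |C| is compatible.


V_q(n, t) = 211, q^n = 16384, Hamming bound = 77, |C| = 35 ≤ bound (satisfied).

Step 1: Compute V_q(n, t) = Σ_{j=0}^2 C(n, j) (q−1)^j.
  j = 0: C(7,0)·(3)^0 = 1·1 = 1.
  j = 1: C(7,1)·(3)^1 = 7·3 = 21.
  j = 2: C(7,2)·(3)^2 = 21·9 = 189.
  V_q(n, t) = 1 + 21 + 189 = 211.
Step 2: q^n = 4^7 = 16384.
Step 3: Hamming bound ⌊q^n / V_q(n,t)⌋ = ⌊16384/211⌋ = 77.
Step 4: Compare |C| = 35 to 77: satisfied.
The claimed |C| lies below the Hamming bound.


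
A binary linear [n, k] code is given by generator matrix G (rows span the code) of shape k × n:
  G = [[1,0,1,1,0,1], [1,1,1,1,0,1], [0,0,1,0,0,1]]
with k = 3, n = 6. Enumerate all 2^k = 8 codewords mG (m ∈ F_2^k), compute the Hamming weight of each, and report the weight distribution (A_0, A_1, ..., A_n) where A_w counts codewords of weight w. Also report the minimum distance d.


Weight distribution: A_0 = 1, A_1 = 1, A_2 = 2, A_3 = 2, A_4 = 1, A_5 = 1. Minimum distance d = 1.

Enumerate all 2^3 = 8 messages m ∈ F_2^3.
For each, compute codeword c = mG in F_2^6, then tally its weight.
  m = 000 → c = 000000, weight = 0.
  m = 100 → c = 101101, weight = 4.
  m = 010 → c = 111101, weight = 5.
  m = 110 → c = 010000, weight = 1.
  m = 001 → c = 001001, weight = 2.
  m = 101 → c = 100100, weight = 2.
  m = 011 → c = 110100, weight = 3.
  m = 111 → c = 011001, weight = 3.
Tally weights:
  weight 0: 1 codewords.
  weight 1: 1 codewords.
  weight 2: 2 codewords.
  weight 3: 2 codewords.
  weight 4: 1 codewords.
  weight 5: 1 codewords.
Minimum distance d = smallest w > 0 with A_w > 0 = 1.
Sanity: Σ A_w = 8 = 2^3 = 8 ✓.


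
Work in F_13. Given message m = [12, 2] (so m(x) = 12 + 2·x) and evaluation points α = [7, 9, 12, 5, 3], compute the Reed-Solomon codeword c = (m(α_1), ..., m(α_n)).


c = [0, 4, 10, 9, 5]

Message polynomial: m(x) = 12 + 2·x (mod 13).
For each evaluation point α_i, compute m(α_i) mod 13:
  α_1 = 7: Horner steps 2 → 0, so m(7) = 0.
  α_2 = 9: Horner steps 2 → 4, so m(9) = 4.
  α_3 = 12: Horner steps 2 → 10, so m(12) = 10.
  α_4 = 5: Horner steps 2 → 9, so m(5) = 9.
  α_5 = 3: Horner steps 2 → 5, so m(3) = 5.
Codeword c = [0, 4, 10, 9, 5] ∈ F_13^5.


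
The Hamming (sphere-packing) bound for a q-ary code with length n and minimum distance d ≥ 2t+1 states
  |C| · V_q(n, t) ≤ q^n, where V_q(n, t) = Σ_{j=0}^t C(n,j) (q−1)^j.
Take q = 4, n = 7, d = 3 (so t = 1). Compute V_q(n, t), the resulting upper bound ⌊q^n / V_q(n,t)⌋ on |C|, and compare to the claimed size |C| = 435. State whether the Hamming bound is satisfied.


V_q(n, t) = 22, q^n = 16384, Hamming bound = 744, |C| = 435 ≤ bound (satisfied).

Step 1: Compute V_q(n, t) = Σ_{j=0}^1 C(n, j) (q−1)^j.
  j = 0: C(7,0)·(3)^0 = 1·1 = 1.
  j = 1: C(7,1)·(3)^1 = 7·3 = 21.
  V_q(n, t) = 1 + 21 = 22.
Step 2: q^n = 4^7 = 16384.
Step 3: Hamming bound ⌊q^n / V_q(n,t)⌋ = ⌊16384/22⌋ = 744.
Step 4: Compare |C| = 435 to 744: satisfied.
The claimed |C| lies below the Hamming bound.


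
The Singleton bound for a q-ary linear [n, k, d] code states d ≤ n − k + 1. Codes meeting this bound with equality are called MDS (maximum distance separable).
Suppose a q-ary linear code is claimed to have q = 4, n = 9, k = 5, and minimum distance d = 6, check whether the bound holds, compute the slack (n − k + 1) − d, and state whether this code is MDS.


Singleton RHS = n − k + 1 = 5, slack = -1, bound violated (no such code; not MDS).

Singleton bound: d ≤ n − k + 1.
Here n = 9, k = 5, so n − k + 1 = 5.
Given d = 6, check d ≤ 5: NO.
Slack = (n − k + 1) − d = -1.
The slack is negative: d = 6 exceeds n − k + 1 = 5 by 1, so the Singleton bound is violated and no linear [9, 5, 6]_4 code can exist. In particular it is not MDS (MDS requires d = n − k + 1 exactly).
Description: the claimed parameters are [9, 5, 6]_4; such a code would be impossible (violates the Singleton bound).


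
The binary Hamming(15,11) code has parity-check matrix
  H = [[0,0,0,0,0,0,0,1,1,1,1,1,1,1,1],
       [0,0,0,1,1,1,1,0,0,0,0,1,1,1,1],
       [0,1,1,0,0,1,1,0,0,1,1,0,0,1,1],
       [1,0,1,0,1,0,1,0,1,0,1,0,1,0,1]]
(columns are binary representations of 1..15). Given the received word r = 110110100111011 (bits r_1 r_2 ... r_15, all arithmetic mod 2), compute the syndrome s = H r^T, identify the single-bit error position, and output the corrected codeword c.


s = (1, 0, 0, 1)^T, error position = 9, corrected codeword c = 110110101111011

Compute s = H r^T mod 2 one row at a time:
  s_1 = 0 + 0 + 1 + 1 + 1 + 0 + 1 + 1 = 5 ≡ 1 (mod 2).
  s_2 = 1 + 1 + 0 + 1 + 1 + 0 + 1 + 1 = 6 ≡ 0 (mod 2).
  s_3 = 1 + 0 + 0 + 1 + 1 + 1 + 1 + 1 = 6 ≡ 0 (mod 2).
  s_4 = 1 + 0 + 1 + 1 + 0 + 1 + 0 + 1 = 5 ≡ 1 (mod 2).
s = (1, 0, 0, 1)^T — this equals column 9 of H (binary 1001), so error is at position 9.
Correct: flip bit 9 of r = 110110100111011 to get c = 110110101111011.


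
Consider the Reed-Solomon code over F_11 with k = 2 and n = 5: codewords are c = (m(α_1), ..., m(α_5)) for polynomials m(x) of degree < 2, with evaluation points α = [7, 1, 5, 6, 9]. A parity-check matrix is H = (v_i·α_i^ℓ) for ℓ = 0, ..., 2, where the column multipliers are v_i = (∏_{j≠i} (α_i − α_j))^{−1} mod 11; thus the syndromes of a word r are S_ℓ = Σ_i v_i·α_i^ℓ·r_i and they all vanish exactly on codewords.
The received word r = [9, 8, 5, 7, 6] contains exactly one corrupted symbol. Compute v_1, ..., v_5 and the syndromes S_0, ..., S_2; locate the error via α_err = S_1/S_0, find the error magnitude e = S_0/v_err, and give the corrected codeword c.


S = (3, 5, 1), error at position 5, error magnitude e = 4, c = [9, 8, 5, 7, 2].

Step 1: column multipliers v_i = (∏_{j≠i}(α_i − α_j))^{−1} mod 11.
  i = 1 (α = 7): (7−1)(7−5)(7−6)(7−9) = 6·2·1·(−2) = −24 ≡ 9, so v_1 = 9^{−1} = 5 (mod 11).
  i = 2 (α = 1): (1−7)(1−5)(1−6)(1−9) = (−6)·(−4)·(−5)·(−8) = 960 ≡ 3, so v_2 = 3^{−1} = 4 (mod 11).
  i = 3 (α = 5): (5−7)(5−1)(5−6)(5−9) = (−2)·4·(−1)·(−4) = −32 ≡ 1, so v_3 = 1^{−1} = 1 (mod 11).
  i = 4 (α = 6): (6−7)(6−1)(6−5)(6−9) = (−1)·5·1·(−3) = 15 ≡ 4, so v_4 = 4^{−1} = 3 (mod 11).
  i = 5 (α = 9): (9−7)(9−1)(9−5)(9−6) = 2·8·4·3 = 192 ≡ 5, so v_5 = 5^{−1} = 9 (mod 11).
  v = [5, 4, 1, 3, 9].
Step 2: syndromes of r = [9, 8, 5, 7, 6] (all sums mod 11).
  S_0 = Σ v_i r_i = 5·9 + 4·8 + 1·5 + 3·7 + 9·6 = 157 ≡ 3.
  S_1 = Σ v_i α_i r_i = 5·7·9 + 4·1·8 + 1·5·5 + 3·6·7 + 9·9·6 = 984 ≡ 5.
  α_i^2 mod 11 = [5, 1, 3, 3, 4].
  S_2 = Σ v_i α_i^2 r_i = 5·5·9 + 4·1·8 + 1·3·5 + 3·3·7 + 9·4·6 = 551 ≡ 1.
  S = (3, 5, 1) ≠ 0, so r is not a codeword (an error is present).
Step 3: locate the error. For a single error e at position i, S_ℓ = v_i·e·α_i^ℓ, so α_err = S_1/S_0.
  S_0^{−1} = 3^{−1} = 4 (mod 11), so α_err = 5·4 = 20 ≡ 9 = α_5. Error position i = 5.
  Consistency check: S_2/S_1 = 1·9 = 9 ≡ 9 = α_err ✓ (single-error assumption holds).
Step 4: error magnitude e = S_0/v_5 = S_0·∏_{j≠5}(α_5 − α_j) = 3·5 = 15 ≡ 4 (mod 11).
Step 5: correct position 5: c_5 = r_5 − e = 6 − 4 ≡ 2 (mod 11). Hence c = [9, 8, 5, 7, 2].
  Check: interpolating c through the α_i gives m(x) = 6 + 2·x (degree < 2) with m(α_i) = c_i for every i, so c is indeed a codeword.


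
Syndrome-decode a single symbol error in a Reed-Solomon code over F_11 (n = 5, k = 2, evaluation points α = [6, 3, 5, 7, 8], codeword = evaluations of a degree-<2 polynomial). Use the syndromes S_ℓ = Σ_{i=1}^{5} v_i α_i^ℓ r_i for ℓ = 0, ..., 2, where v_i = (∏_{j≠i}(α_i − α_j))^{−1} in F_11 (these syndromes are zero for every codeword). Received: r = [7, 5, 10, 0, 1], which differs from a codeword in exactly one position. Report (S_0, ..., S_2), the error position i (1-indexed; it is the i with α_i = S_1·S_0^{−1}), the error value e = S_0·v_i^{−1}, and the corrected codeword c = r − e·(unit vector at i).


S = (6, 9, 8), error at position 4, error magnitude e = 7, c = [7, 5, 10, 4, 1].

Step 1: column multipliers v_i = (∏_{j≠i}(α_i − α_j))^{−1} mod 11.
  i = 1 (α = 6): (6−3)(6−5)(6−7)(6−8) = 3·1·(−1)·(−2) = 6 ≡ 6, so v_1 = 6^{−1} = 2 (mod 11).
  i = 2 (α = 3): (3−6)(3−5)(3−7)(3−8) = (−3)·(−2)·(−4)·(−5) = 120 ≡ 10, so v_2 = 10^{−1} = 10 (mod 11).
  i = 3 (α = 5): (5−6)(5−3)(5−7)(5−8) = (−1)·2·(−2)·(−3) = −12 ≡ 10, so v_3 = 10^{−1} = 10 (mod 11).
  i = 4 (α = 7): (7−6)(7−3)(7−5)(7−8) = 1·4·2·(−1) = −8 ≡ 3, so v_4 = 3^{−1} = 4 (mod 11).
  i = 5 (α = 8): (8−6)(8−3)(8−5)(8−7) = 2·5·3·1 = 30 ≡ 8, so v_5 = 8^{−1} = 7 (mod 11).
  v = [2, 10, 10, 4, 7].
Step 2: syndromes of r = [7, 5, 10, 0, 1] (all sums mod 11).
  S_0 = Σ v_i r_i = 2·7 + 10·5 + 10·10 + 4·0 + 7·1 = 171 ≡ 6.
  S_1 = Σ v_i α_i r_i = 2·6·7 + 10·3·5 + 10·5·10 + 4·7·0 + 7·8·1 = 790 ≡ 9.
  α_i^2 mod 11 = [3, 9, 3, 5, 9].
  S_2 = Σ v_i α_i^2 r_i = 2·3·7 + 10·9·5 + 10·3·10 + 4·5·0 + 7·9·1 = 855 ≡ 8.
  S = (6, 9, 8) ≠ 0, so r is not a codeword (an error is present).
Step 3: locate the error. For a single error e at position i, S_ℓ = v_i·e·α_i^ℓ, so α_err = S_1/S_0.
  S_0^{−1} = 6^{−1} = 2 (mod 11), so α_err = 9·2 = 18 ≡ 7 = α_4. Error position i = 4.
  Consistency check: S_2/S_1 = 8·5 = 40 ≡ 7 = α_err ✓ (single-error assumption holds).
Step 4: error magnitude e = S_0/v_4 = S_0·∏_{j≠4}(α_4 − α_j) = 6·3 = 18 ≡ 7 (mod 11).
Step 5: correct position 4: c_4 = r_4 − e = 0 − 7 ≡ 4 (mod 11). Hence c = [7, 5, 10, 4, 1].
  Check: interpolating c through the α_i gives m(x) = 3 + 8·x (degree < 2) with m(α_i) = c_i for every i, so c is indeed a codeword.


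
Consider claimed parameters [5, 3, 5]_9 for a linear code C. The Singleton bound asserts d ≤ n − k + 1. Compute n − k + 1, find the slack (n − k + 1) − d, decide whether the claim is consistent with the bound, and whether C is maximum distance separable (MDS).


Singleton RHS = n − k + 1 = 3, slack = -2, bound violated (no such code; not MDS).

Singleton bound: d ≤ n − k + 1.
Here n = 5, k = 3, so n − k + 1 = 3.
Given d = 5, check d ≤ 3: NO.
Slack = (n − k + 1) − d = -2.
The slack is negative: d = 5 exceeds n − k + 1 = 3 by 2, so the Singleton bound is violated and no linear [5, 3, 5]_9 code can exist. In particular it is not MDS (MDS requires d = n − k + 1 exactly).
Description: the claimed parameters are [5, 3, 5]_9; such a code would be impossible (violates the Singleton bound).


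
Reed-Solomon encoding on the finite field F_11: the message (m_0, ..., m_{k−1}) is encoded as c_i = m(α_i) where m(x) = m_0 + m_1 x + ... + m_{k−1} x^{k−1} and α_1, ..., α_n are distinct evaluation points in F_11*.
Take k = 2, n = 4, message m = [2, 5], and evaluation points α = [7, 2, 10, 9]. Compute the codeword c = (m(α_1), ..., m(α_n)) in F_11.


c = [4, 1, 8, 3]

Message polynomial: m(x) = 2 + 5·x (mod 11).
For each evaluation point α_i, compute m(α_i) mod 11:
  α_1 = 7: Horner steps 5 → 4, so m(7) = 4.
  α_2 = 2: Horner steps 5 → 1, so m(2) = 1.
  α_3 = 10: Horner steps 5 → 8, so m(10) = 8.
  α_4 = 9: Horner steps 5 → 3, so m(9) = 3.
Codeword c = [4, 1, 8, 3] ∈ F_11^4.


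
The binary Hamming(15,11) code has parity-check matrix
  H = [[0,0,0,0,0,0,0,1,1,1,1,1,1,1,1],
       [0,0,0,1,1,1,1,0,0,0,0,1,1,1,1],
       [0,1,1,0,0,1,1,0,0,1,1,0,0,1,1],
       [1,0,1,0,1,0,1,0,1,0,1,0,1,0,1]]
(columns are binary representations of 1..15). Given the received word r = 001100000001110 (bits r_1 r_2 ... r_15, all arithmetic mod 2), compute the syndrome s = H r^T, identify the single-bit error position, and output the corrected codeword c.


s = (1, 0, 0, 0)^T, error position = 8, corrected codeword c = 001100010001110

Compute s = H r^T mod 2 one row at a time:
  s_1 = 0 + 0 + 0 + 0 + 1 + 1 + 1 + 0 = 3 ≡ 1 (mod 2).
  s_2 = 1 + 0 + 0 + 0 + 1 + 1 + 1 + 0 = 4 ≡ 0 (mod 2).
  s_3 = 0 + 1 + 0 + 0 + 0 + 0 + 1 + 0 = 2 ≡ 0 (mod 2).
  s_4 = 0 + 1 + 0 + 0 + 0 + 0 + 1 + 0 = 2 ≡ 0 (mod 2).
s = (1, 0, 0, 0)^T — this equals column 8 of H (binary 1000), so error is at position 8.
Correct: flip bit 8 of r = 001100000001110 to get c = 001100010001110.


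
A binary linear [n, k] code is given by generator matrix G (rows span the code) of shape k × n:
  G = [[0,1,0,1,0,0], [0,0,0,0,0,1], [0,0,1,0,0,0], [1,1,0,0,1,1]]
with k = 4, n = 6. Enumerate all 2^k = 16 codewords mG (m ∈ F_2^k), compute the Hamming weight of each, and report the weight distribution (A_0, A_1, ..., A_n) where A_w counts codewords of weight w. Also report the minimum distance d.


Weight distribution: A_0 = 1, A_1 = 2, A_2 = 2, A_3 = 4, A_4 = 5, A_5 = 2. Minimum distance d = 1.

Enumerate all 2^4 = 16 messages m ∈ F_2^4.
For each, compute codeword c = mG in F_2^6, then tally its weight.
  m = 0000 → c = 000000, weight = 0.
  m = 1000 → c = 010100, weight = 2.
  m = 0100 → c = 000001, weight = 1.
  m = 1100 → c = 010101, weight = 3.
  m = 0010 → c = 001000, weight = 1.
  m = 1010 → c = 011100, weight = 3.
  m = 0110 → c = 001001, weight = 2.
  m = 1110 → c = 011101, weight = 4.
  m = 0001 → c = 110011, weight = 4.
  m = 1001 → c = 100111, weight = 4.
  m = 0101 → c = 110010, weight = 3.
  m = 1101 → c = 100110, weight = 3.
  m = 0011 → c = 111011, weight = 5.
  m = 1011 → c = 101111, weight = 5.
  m = 0111 → c = 111010, weight = 4.
  m = 1111 → c = 101110, weight = 4.
Tally weights:
  weight 0: 1 codewords.
  weight 1: 2 codewords.
  weight 2: 2 codewords.
  weight 3: 4 codewords.
  weight 4: 5 codewords.
  weight 5: 2 codewords.
Minimum distance d = smallest w > 0 with A_w > 0 = 1.
Sanity: Σ A_w = 16 = 2^4 = 16 ✓.


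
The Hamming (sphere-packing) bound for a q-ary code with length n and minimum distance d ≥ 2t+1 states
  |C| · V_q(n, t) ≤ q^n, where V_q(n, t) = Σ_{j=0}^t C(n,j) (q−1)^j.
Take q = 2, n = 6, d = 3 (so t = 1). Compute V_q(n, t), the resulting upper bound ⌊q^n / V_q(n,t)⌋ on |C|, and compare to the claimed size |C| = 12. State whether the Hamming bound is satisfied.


V_q(n, t) = 7, q^n = 64, Hamming bound = 9, |C| = 12 > bound (violated).

Step 1: Compute V_q(n, t) = Σ_{j=0}^1 C(n, j) (q−1)^j.
  j = 0: C(6,0)·(1)^0 = 1·1 = 1.
  j = 1: C(6,1)·(1)^1 = 6·1 = 6.
  V_q(n, t) = 1 + 6 = 7.
Step 2: q^n = 2^6 = 64.
Step 3: Hamming bound ⌊q^n / V_q(n,t)⌋ = ⌊64/7⌋ = 9.
Step 4: Compare |C| = 12 to 9: violated.
The claimed |C| lies above the Hamming bound, so no 2-ary code of length 6 with d ≥ 3 can have 12 codewords.


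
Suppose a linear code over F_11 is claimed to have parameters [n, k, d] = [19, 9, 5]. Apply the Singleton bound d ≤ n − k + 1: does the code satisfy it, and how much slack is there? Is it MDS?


Singleton RHS = n − k + 1 = 11, slack = 6, bound satisfied, not MDS.

Singleton bound: d ≤ n − k + 1.
Here n = 19, k = 9, so n − k + 1 = 11.
Given d = 5, check d ≤ 11: YES.
Slack = (n − k + 1) − d = 6.
The code is NOT MDS (slack = 6 > 0).
Description: the claimed parameters are [19, 9, 5]_11; such a code would be non-MDS.


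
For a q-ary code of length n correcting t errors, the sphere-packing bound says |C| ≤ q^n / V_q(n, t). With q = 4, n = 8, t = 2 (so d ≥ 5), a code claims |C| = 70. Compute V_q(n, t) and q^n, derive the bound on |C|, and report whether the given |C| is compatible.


V_q(n, t) = 277, q^n = 65536, Hamming bound = 236, |C| = 70 ≤ bound (satisfied).

Step 1: Compute V_q(n, t) = Σ_{j=0}^2 C(n, j) (q−1)^j.
  j = 0: C(8,0)·(3)^0 = 1·1 = 1.
  j = 1: C(8,1)·(3)^1 = 8·3 = 24.
  j = 2: C(8,2)·(3)^2 = 28·9 = 252.
  V_q(n, t) = 1 + 24 + 252 = 277.
Step 2: q^n = 4^8 = 65536.
Step 3: Hamming bound ⌊q^n / V_q(n,t)⌋ = ⌊65536/277⌋ = 236.
Step 4: Compare |C| = 70 to 236: satisfied.
The claimed |C| lies below the Hamming bound.


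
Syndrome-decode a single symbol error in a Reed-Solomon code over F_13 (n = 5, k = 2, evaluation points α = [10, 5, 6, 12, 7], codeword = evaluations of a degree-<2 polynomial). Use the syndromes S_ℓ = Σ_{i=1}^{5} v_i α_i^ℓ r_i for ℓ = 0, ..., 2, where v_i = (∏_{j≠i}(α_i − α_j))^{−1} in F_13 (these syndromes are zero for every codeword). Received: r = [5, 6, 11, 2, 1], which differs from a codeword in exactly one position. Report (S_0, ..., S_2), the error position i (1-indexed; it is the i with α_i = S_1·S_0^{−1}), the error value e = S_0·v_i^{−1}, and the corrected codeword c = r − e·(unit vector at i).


S = (6, 3, 8), error at position 5, error magnitude e = 11, c = [5, 6, 11, 2, 3].

Step 1: column multipliers v_i = (∏_{j≠i}(α_i − α_j))^{−1} mod 13.
  i = 1 (α = 10): (10−5)(10−6)(10−12)(10−7) = 5·4·(−2)·3 = −120 ≡ 10, so v_1 = 10^{−1} = 4 (mod 13).
  i = 2 (α = 5): (5−10)(5−6)(5−12)(5−7) = (−5)·(−1)·(−7)·(−2) = 70 ≡ 5, so v_2 = 5^{−1} = 8 (mod 13).
  i = 3 (α = 6): (6−10)(6−5)(6−12)(6−7) = (−4)·1·(−6)·(−1) = −24 ≡ 2, so v_3 = 2^{−1} = 7 (mod 13).
  i = 4 (α = 12): (12−10)(12−5)(12−6)(12−7) = 2·7·6·5 = 420 ≡ 4, so v_4 = 4^{−1} = 10 (mod 13).
  i = 5 (α = 7): (7−10)(7−5)(7−6)(7−12) = (−3)·2·1·(−5) = 30 ≡ 4, so v_5 = 4^{−1} = 10 (mod 13).
  v = [4, 8, 7, 10, 10].
Step 2: syndromes of r = [5, 6, 11, 2, 1] (all sums mod 13).
  S_0 = Σ v_i r_i = 4·5 + 8·6 + 7·11 + 10·2 + 10·1 = 175 ≡ 6.
  S_1 = Σ v_i α_i r_i = 4·10·5 + 8·5·6 + 7·6·11 + 10·12·2 + 10·7·1 = 1212 ≡ 3.
  α_i^2 mod 13 = [9, 12, 10, 1, 10].
  S_2 = Σ v_i α_i^2 r_i = 4·9·5 + 8·12·6 + 7·10·11 + 10·1·2 + 10·10·1 = 1646 ≡ 8.
  S = (6, 3, 8) ≠ 0, so r is not a codeword (an error is present).
Step 3: locate the error. For a single error e at position i, S_ℓ = v_i·e·α_i^ℓ, so α_err = S_1/S_0.
  S_0^{−1} = 6^{−1} = 11 (mod 13), so α_err = 3·11 = 33 ≡ 7 = α_5. Error position i = 5.
  Consistency check: S_2/S_1 = 8·9 = 72 ≡ 7 = α_err ✓ (single-error assumption holds).
Step 4: error magnitude e = S_0/v_5 = S_0·∏_{j≠5}(α_5 − α_j) = 6·4 = 24 ≡ 11 (mod 13).
Step 5: correct position 5: c_5 = r_5 − e = 1 − 11 ≡ 3 (mod 13). Hence c = [5, 6, 11, 2, 3].
  Check: interpolating c through the α_i gives m(x) = 7 + 5·x (degree < 2) with m(α_i) = c_i for every i, so c is indeed a codeword.


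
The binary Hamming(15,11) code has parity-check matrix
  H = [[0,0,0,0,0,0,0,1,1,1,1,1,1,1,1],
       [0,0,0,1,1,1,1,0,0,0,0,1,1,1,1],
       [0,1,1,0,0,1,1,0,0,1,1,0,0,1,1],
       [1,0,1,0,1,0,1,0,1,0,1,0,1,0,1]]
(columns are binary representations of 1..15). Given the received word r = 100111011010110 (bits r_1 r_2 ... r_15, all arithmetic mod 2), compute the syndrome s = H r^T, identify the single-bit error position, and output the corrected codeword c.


s = (1, 1, 1, 1)^T, error position = 15, corrected codeword c = 100111011010111

Compute s = H r^T mod 2 one row at a time:
  s_1 = 1 + 1 + 0 + 1 + 0 + 1 + 1 + 0 = 5 ≡ 1 (mod 2).
  s_2 = 1 + 1 + 1 + 0 + 0 + 1 + 1 + 0 = 5 ≡ 1 (mod 2).
  s_3 = 0 + 0 + 1 + 0 + 0 + 1 + 1 + 0 = 3 ≡ 1 (mod 2).
  s_4 = 1 + 0 + 1 + 0 + 1 + 1 + 1 + 0 = 5 ≡ 1 (mod 2).
s = (1, 1, 1, 1)^T — this equals column 15 of H (binary 1111), so error is at position 15.
Correct: flip bit 15 of r = 100111011010110 to get c = 100111011010111.


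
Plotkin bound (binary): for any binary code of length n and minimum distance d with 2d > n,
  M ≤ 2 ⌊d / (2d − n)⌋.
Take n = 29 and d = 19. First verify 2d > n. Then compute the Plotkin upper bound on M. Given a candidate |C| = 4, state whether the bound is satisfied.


Plotkin bound M ≤ 4; given |C| = 4 ≤ bound (satisfied).

Check applicability: 2d = 38, n = 29.
2d − n = 9 > 0, so Plotkin applies.
Compute d/(2d−n) = 19/9 ≈ 2.1111.
⌊d/(2d−n)⌋ = 2.
Plotkin bound: M ≤ 2·2 = 4.
Given |C| = 4, check: satisfied.
This |C| is at the Plotkin bound.


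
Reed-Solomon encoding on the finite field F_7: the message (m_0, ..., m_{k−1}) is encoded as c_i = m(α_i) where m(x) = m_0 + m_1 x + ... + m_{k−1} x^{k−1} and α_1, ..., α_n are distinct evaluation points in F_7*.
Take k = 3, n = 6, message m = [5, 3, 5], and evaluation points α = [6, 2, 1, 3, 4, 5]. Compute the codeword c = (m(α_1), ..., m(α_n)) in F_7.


c = [0, 3, 6, 3, 6, 5]

Message polynomial: m(x) = 5 + 3·x + 5·x^2 (mod 7).
For each evaluation point α_i, compute m(α_i) mod 7:
  α_1 = 6: Horner steps 5 → 5 → 0, so m(6) = 0.
  α_2 = 2: Horner steps 5 → 6 → 3, so m(2) = 3.
  α_3 = 1: Horner steps 5 → 1 → 6, so m(1) = 6.
  α_4 = 3: Horner steps 5 → 4 → 3, so m(3) = 3.
  α_5 = 4: Horner steps 5 → 2 → 6, so m(4) = 6.
  α_6 = 5: Horner steps 5 → 0 → 5, so m(5) = 5.
Codeword c = [0, 3, 6, 3, 6, 5] ∈ F_7^6.


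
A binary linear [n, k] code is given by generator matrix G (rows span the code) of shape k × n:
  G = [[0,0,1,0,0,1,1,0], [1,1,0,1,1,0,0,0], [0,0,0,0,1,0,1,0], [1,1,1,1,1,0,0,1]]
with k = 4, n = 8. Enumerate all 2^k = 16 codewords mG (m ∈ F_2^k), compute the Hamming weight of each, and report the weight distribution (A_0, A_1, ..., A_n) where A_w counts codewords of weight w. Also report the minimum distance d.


Weight distribution: A_0 = 1, A_2 = 2, A_3 = 4, A_4 = 3, A_5 = 2, A_6 = 2, A_7 = 2. Minimum distance d = 2.

Enumerate all 2^4 = 16 messages m ∈ F_2^4.
For each, compute codeword c = mG in F_2^8, then tally its weight.
  m = 0000 → c = 00000000, weight = 0.
  m = 1000 → c = 00100110, weight = 3.
  m = 0100 → c = 11011000, weight = 4.
  m = 1100 → c = 11111110, weight = 7.
  m = 0010 → c = 00001010, weight = 2.
  m = 1010 → c = 00101100, weight = 3.
  m = 0110 → c = 11010010, weight = 4.
  m = 1110 → c = 11110100, weight = 5.
  m = 0001 → c = 11111001, weight = 6.
  m = 1001 → c = 11011111, weight = 7.
  m = 0101 → c = 00100001, weight = 2.
  m = 1101 → c = 00000111, weight = 3.
  m = 0011 → c = 11110011, weight = 6.
  m = 1011 → c = 11010101, weight = 5.
  m = 0111 → c = 00101011, weight = 4.
  m = 1111 → c = 00001101, weight = 3.
Tally weights:
  weight 0: 1 codewords.
  weight 2: 2 codewords.
  weight 3: 4 codewords.
  weight 4: 3 codewords.
  weight 5: 2 codewords.
  weight 6: 2 codewords.
  weight 7: 2 codewords.
Minimum distance d = smallest w > 0 with A_w > 0 = 2.
Sanity: Σ A_w = 16 = 2^4 = 16 ✓.


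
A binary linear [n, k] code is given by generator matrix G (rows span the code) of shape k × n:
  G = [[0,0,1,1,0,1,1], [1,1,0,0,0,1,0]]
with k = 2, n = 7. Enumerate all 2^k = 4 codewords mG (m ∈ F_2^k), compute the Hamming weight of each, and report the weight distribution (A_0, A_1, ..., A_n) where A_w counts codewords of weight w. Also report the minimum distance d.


Weight distribution: A_0 = 1, A_3 = 1, A_4 = 1, A_5 = 1. Minimum distance d = 3.

Enumerate all 2^2 = 4 messages m ∈ F_2^2.
For each, compute codeword c = mG in F_2^7, then tally its weight.
  m = 00 → c = 0000000, weight = 0.
  m = 10 → c = 0011011, weight = 4.
  m = 01 → c = 1100010, weight = 3.
  m = 11 → c = 1111001, weight = 5.
Tally weights:
  weight 0: 1 codewords.
  weight 3: 1 codewords.
  weight 4: 1 codewords.
  weight 5: 1 codewords.
Minimum distance d = smallest w > 0 with A_w > 0 = 3.
Sanity: Σ A_w = 4 = 2^2 = 4 ✓.
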